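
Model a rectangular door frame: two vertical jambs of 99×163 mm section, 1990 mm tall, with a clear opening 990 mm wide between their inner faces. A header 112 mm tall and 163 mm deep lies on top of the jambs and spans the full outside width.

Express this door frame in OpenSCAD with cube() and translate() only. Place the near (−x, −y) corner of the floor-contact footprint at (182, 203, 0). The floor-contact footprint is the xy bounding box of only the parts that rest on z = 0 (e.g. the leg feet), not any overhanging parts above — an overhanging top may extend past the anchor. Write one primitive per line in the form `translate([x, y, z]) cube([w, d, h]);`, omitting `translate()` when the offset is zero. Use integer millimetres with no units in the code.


translate([182, 203, 0]) cube([99, 163, 1990]);
translate([1271, 203, 0]) cube([99, 163, 1990]);
translate([182, 203, 1990]) cube([1188, 163, 112]);


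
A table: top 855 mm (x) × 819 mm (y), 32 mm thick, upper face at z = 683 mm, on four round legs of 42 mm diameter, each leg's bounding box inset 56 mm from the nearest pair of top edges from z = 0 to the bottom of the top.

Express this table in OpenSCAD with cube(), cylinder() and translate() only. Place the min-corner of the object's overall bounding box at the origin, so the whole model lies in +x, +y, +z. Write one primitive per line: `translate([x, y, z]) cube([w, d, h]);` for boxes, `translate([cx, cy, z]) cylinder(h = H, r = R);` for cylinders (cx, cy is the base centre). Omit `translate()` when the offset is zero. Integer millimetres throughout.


// leg_h = 683 - 32 = 651
translate([0, 0, 651]) cube([855, 819, 32]);
translate([77, 77, 0]) cylinder(h = 651, r = 21);
translate([778, 77, 0]) cylinder(h = 651, r = 21);
translate([77, 742, 0]) cylinder(h = 651, r = 21);
translate([778, 742, 0]) cylinder(h = 651, r = 21);


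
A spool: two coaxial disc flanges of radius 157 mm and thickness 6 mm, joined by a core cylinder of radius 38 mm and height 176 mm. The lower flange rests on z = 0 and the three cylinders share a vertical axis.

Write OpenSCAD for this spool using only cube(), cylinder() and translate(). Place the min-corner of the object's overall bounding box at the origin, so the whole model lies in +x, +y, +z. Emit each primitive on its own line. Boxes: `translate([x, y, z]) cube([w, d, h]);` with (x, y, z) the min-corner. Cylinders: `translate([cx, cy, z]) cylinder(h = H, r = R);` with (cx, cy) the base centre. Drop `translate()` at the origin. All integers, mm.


translate([157, 157, 0]) cylinder(h = 6, r = 157);
translate([157, 157, 6]) cylinder(h = 176, r = 38);
translate([157, 157, 182]) cylinder(h = 6, r = 157);


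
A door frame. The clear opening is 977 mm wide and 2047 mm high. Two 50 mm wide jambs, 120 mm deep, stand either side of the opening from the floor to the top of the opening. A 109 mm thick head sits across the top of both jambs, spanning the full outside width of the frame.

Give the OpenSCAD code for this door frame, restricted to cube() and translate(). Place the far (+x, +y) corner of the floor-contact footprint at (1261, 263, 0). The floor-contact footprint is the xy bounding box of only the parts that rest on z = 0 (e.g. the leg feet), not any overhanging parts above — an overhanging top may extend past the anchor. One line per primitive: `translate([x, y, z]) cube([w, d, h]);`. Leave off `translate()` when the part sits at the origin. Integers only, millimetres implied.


translate([184, 143, 0]) cube([50, 120, 2047]);
translate([1211, 143, 0]) cube([50, 120, 2047]);
translate([184, 143, 2047]) cube([1077, 120, 109]);


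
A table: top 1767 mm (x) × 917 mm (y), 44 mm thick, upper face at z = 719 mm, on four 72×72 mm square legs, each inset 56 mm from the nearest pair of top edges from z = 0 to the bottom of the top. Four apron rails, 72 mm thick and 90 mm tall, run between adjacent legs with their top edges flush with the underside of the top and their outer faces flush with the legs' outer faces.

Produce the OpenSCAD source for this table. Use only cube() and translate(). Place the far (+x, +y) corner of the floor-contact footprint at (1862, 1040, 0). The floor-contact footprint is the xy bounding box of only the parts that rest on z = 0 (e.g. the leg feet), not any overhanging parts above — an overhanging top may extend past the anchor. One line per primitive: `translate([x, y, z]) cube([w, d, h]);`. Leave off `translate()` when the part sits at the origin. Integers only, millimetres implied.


translate([151, 179, 675]) cube([1767, 917, 44]);
translate([207, 235, 0]) cube([72, 72, 675]);
translate([1790, 235, 0]) cube([72, 72, 675]);
translate([207, 968, 0]) cube([72, 72, 675]);
translate([1790, 968, 0]) cube([72, 72, 675]);
translate([279, 235, 585]) cube([1511, 72, 90]);
translate([279, 968, 585]) cube([1511, 72, 90]);
translate([207, 307, 585]) cube([72, 661, 90]);
translate([1790, 307, 585]) cube([72, 661, 90]);


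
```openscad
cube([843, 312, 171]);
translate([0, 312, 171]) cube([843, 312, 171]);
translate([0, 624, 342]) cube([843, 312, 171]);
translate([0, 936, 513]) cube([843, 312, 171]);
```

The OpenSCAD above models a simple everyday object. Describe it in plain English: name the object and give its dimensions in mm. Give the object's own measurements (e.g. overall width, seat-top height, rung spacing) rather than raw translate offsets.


A straight staircase of 4 solid steps. Each step is 843 mm wide (x), 312 mm deep (y, the going) and 171 mm tall (the rise). The first step rests on the floor; each subsequent step sits one going further in +y and one rise higher in +z, directly behind and above the previous step with no overlap.


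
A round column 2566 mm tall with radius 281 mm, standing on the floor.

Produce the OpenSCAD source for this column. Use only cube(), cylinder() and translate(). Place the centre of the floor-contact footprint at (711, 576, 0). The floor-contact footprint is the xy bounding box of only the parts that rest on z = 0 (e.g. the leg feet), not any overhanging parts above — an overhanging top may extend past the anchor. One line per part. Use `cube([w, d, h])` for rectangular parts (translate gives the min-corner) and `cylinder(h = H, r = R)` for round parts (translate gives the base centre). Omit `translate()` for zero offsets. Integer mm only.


translate([711, 576, 0]) cylinder(h = 2566, r = 281);


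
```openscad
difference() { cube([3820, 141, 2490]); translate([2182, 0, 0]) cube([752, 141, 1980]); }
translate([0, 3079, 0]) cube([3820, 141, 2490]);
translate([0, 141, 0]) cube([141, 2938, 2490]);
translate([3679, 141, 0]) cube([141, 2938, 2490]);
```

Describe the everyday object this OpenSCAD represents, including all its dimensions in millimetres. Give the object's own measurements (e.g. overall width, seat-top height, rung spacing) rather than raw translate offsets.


A single room: four walls, each 2490 mm tall and 141 mm thick, enclosing an outside footprint 3820×3220 mm (x × y), no floor or roof. The front and back walls (−y and +y sides) run the full x-width; the side walls fit between their inner faces. A door opening 752 mm wide and 1980 mm tall is cut through the front wall from the floor up, its −x edge 2182 mm from the wall's −x end.


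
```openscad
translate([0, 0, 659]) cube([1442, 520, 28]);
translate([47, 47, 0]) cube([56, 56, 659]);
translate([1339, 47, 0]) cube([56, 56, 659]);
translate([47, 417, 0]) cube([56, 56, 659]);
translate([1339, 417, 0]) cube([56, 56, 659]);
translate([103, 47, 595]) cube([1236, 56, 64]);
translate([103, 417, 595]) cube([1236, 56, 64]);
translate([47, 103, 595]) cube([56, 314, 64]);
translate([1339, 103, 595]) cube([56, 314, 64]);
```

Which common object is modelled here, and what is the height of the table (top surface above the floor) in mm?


A table. The table height is 687 mm.

A 1442×520×28 slab sits at z = 659 on four 56 mm square posts — a table. The top surface is at 659 + 28 = 687 mm.


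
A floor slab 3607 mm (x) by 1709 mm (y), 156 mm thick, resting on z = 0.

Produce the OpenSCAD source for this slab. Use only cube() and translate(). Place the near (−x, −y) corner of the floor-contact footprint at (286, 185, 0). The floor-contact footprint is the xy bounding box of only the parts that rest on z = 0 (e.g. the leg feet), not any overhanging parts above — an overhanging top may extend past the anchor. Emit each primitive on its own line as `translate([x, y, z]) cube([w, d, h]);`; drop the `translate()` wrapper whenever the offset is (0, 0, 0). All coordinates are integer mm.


translate([286, 185, 0]) cube([3607, 1709, 156]);


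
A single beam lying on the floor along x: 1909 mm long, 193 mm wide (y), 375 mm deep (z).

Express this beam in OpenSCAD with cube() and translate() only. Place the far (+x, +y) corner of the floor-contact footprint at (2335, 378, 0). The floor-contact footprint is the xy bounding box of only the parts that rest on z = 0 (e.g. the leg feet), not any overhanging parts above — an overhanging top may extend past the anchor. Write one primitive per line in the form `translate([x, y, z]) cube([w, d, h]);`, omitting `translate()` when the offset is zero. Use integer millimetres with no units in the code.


translate([426, 185, 0]) cube([1909, 193, 375]);


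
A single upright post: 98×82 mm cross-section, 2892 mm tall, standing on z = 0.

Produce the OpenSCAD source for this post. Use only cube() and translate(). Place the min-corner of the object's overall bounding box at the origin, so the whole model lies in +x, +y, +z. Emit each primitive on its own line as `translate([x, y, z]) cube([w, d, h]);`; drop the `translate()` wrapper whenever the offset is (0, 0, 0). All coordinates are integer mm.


cube([98, 82, 2892]);


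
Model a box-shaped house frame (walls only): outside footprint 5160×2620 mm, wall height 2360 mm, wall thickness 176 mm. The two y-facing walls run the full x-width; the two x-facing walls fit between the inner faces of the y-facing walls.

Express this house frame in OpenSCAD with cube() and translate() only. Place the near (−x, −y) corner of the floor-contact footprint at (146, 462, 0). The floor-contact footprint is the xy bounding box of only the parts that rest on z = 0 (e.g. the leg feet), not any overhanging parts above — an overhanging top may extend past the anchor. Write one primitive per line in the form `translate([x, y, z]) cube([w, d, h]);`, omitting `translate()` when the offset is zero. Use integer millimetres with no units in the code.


translate([146, 462, 0]) cube([5160, 176, 2360]);
translate([146, 2906, 0]) cube([5160, 176, 2360]);
translate([146, 638, 0]) cube([176, 2268, 2360]);
translate([5130, 638, 0]) cube([176, 2268, 2360]);


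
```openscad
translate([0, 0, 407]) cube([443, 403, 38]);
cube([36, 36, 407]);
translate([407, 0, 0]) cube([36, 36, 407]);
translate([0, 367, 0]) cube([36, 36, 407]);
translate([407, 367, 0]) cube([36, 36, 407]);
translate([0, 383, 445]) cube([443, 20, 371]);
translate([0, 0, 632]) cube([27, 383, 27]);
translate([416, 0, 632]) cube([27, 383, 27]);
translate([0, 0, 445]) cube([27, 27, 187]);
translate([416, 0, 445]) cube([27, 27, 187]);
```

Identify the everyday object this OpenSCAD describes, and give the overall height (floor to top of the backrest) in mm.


A chair. The overall height is 816 mm.

A slab on four corner posts with a tall panel at the back — a chair. The seat slab sits at z = 407 with thickness 38, and the 371 mm backrest starts at the seat top, so the overall height is 407 + 38 + 371 = 816 mm.


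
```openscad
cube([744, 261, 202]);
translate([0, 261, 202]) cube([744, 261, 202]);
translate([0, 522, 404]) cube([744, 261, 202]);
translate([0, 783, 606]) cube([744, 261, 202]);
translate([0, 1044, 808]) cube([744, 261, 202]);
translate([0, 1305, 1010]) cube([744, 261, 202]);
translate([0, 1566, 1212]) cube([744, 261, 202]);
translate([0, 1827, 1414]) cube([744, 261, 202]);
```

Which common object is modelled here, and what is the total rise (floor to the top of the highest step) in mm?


A staircase. The total rise is 1616 mm.

8 identical blocks, each offset up and back from the previous — a staircase. Each step is 202 mm tall and there are 8 of them, so the total rise is 8 × 202 = 1616 mm.


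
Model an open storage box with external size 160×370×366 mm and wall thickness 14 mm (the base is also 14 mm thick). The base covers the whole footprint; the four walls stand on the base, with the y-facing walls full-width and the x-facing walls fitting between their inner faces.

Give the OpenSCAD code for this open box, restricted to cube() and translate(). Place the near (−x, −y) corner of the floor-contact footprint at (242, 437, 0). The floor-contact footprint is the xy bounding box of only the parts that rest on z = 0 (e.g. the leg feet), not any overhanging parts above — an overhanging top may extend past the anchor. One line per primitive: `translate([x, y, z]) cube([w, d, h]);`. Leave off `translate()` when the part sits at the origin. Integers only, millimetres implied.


translate([242, 437, 0]) cube([160, 370, 14]);
translate([242, 437, 14]) cube([160, 14, 352]);
translate([242, 793, 14]) cube([160, 14, 352]);
translate([242, 451, 14]) cube([14, 342, 352]);
translate([388, 451, 14]) cube([14, 342, 352]);


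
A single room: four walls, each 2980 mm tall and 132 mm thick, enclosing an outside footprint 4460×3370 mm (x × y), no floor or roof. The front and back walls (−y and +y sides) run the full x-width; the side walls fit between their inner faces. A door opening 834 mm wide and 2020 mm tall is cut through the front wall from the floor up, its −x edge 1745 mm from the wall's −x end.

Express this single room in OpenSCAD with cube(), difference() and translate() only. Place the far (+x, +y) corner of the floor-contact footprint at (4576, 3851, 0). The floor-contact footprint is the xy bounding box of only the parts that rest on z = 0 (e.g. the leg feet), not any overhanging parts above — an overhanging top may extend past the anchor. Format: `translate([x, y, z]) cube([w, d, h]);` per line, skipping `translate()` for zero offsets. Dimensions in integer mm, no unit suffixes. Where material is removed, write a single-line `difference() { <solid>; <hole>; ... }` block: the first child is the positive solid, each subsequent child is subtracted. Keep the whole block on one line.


difference() { translate([116, 481, 0]) cube([4460, 132, 2980]); translate([1861, 481, 0]) cube([834, 132, 2020]); }
translate([116, 3719, 0]) cube([4460, 132, 2980]);
translate([116, 613, 0]) cube([132, 3106, 2980]);
translate([4444, 613, 0]) cube([132, 3106, 2980]);


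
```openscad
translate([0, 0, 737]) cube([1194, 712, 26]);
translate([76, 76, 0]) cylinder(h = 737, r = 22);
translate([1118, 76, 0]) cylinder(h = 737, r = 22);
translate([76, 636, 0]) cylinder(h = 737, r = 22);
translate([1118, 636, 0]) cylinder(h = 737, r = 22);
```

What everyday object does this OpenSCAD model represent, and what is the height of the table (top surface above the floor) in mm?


A table. The table height is 763 mm.

A 1194×712×26 slab sits at z = 737 on four Ø44 mm round legs — a table. The top surface is at 737 + 26 = 763 mm.


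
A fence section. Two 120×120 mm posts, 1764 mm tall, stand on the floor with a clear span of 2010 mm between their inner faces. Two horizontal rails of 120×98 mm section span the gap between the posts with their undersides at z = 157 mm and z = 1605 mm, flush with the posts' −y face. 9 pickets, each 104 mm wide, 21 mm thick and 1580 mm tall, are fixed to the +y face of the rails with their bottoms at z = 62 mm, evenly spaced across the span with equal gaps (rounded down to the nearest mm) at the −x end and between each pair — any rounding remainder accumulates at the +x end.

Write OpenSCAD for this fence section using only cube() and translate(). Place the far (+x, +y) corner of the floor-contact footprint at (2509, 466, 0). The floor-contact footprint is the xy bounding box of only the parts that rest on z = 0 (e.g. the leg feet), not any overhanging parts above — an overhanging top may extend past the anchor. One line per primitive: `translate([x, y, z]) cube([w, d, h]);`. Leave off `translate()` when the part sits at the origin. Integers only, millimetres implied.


translate([259, 346, 0]) cube([120, 120, 1764]);
translate([2389, 346, 0]) cube([120, 120, 1764]);
translate([379, 346, 157]) cube([2010, 120, 98]);
translate([379, 346, 1605]) cube([2010, 120, 98]);
translate([486, 466, 62]) cube([104, 21, 1580]);
translate([697, 466, 62]) cube([104, 21, 1580]);
translate([908, 466, 62]) cube([104, 21, 1580]);
translate([1119, 466, 62]) cube([104, 21, 1580]);
translate([1330, 466, 62]) cube([104, 21, 1580]);
translate([1541, 466, 62]) cube([104, 21, 1580]);
translate([1752, 466, 62]) cube([104, 21, 1580]);
translate([1963, 466, 62]) cube([104, 21, 1580]);
translate([2174, 466, 62]) cube([104, 21, 1580]);


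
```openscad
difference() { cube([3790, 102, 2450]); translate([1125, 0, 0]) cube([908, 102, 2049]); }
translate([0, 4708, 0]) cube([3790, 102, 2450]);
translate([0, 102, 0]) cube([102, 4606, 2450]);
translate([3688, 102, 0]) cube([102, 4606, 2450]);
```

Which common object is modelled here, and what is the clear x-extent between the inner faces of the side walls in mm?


A single room. The interior width is 3586 mm.

Four walls enclosing a rectangle with a door in the front wall — a room. Outside width 3790 minus two 102 mm walls gives 3586 mm.


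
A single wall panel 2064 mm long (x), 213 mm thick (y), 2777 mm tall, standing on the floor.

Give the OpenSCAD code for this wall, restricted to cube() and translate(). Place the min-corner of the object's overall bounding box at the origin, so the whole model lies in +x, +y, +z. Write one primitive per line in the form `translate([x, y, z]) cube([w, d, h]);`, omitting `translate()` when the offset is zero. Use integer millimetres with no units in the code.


cube([2064, 213, 2777]);


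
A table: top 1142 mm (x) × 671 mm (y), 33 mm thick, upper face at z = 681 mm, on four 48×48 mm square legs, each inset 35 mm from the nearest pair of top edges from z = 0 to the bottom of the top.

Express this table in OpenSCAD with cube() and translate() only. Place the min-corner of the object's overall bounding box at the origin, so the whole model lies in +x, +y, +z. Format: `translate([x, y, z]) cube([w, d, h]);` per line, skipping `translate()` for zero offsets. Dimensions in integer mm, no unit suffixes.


translate([0, 0, 648]) cube([1142, 671, 33]);
translate([35, 35, 0]) cube([48, 48, 648]);
translate([1059, 35, 0]) cube([48, 48, 648]);
translate([35, 588, 0]) cube([48, 48, 648]);
translate([1059, 588, 0]) cube([48, 48, 648]);


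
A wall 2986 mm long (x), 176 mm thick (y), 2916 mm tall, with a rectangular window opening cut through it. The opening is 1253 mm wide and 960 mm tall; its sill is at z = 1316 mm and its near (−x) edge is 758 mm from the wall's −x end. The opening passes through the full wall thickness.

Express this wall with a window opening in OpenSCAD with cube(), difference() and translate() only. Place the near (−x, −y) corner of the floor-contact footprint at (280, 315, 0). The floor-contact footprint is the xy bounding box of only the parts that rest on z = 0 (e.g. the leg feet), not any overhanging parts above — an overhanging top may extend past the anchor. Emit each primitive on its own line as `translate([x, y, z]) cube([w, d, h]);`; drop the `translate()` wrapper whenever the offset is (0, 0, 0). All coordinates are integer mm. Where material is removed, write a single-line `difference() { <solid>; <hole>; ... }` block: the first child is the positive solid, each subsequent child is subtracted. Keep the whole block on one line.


difference() { translate([280, 315, 0]) cube([2986, 176, 2916]); translate([1038, 315, 1316]) cube([1253, 176, 960]); }


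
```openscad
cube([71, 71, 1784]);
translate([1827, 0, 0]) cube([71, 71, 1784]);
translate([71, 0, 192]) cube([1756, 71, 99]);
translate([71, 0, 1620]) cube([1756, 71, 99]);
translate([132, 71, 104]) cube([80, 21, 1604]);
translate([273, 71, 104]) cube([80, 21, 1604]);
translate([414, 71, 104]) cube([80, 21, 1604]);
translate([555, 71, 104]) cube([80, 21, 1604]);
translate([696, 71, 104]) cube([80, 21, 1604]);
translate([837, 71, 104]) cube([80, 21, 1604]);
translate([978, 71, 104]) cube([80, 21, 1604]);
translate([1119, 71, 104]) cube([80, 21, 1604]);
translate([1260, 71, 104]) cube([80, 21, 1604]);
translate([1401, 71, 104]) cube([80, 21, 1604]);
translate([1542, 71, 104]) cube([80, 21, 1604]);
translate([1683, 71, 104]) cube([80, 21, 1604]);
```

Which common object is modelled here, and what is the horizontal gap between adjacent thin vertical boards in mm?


A fence section. The picket gap is 61 mm.

Two posts, two rails, 12 pickets — a fence section. Span 1756 mm holds 12 pickets of 80 mm with 13 equal gaps: ⌊(1756 − 12·80) / 13⌋ = 61 mm.


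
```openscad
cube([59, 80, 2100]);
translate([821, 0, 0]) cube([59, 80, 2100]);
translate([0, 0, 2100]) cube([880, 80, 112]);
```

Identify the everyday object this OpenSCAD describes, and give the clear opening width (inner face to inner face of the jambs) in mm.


A door frame. The clear opening width is 762 mm.

Two 2100 mm tall posts with a header on top — a door frame. The left jamb is 59 mm wide at x = 0; the right jamb starts at x = 821. The clear opening is 821 − 59 = 762 mm.


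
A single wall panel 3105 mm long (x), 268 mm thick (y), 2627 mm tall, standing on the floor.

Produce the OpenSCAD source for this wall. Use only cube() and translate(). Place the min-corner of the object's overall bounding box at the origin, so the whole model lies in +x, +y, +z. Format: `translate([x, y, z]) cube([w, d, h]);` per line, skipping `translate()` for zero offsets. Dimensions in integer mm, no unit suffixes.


cube([3105, 268, 2627]);


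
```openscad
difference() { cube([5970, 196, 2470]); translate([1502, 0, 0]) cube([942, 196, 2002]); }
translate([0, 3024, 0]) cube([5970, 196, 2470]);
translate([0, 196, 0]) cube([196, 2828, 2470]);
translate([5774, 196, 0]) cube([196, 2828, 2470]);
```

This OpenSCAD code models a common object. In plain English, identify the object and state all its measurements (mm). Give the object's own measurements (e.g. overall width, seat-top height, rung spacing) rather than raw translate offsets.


A single room: four walls, each 2470 mm tall and 196 mm thick, enclosing an outside footprint 5970×3220 mm (x × y), no floor or roof. The front and back walls (−y and +y sides) run the full x-width; the side walls fit between their inner faces. A door opening 942 mm wide and 2002 mm tall is cut through the front wall from the floor up, its −x edge 1502 mm from the wall's −x end.


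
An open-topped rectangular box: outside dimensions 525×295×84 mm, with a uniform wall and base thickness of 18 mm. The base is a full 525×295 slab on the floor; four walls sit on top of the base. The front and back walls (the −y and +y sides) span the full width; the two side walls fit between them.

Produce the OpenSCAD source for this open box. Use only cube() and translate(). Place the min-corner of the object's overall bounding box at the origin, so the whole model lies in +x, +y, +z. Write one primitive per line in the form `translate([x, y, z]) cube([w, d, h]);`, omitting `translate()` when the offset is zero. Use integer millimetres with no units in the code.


cube([525, 295, 18]);
translate([0, 0, 18]) cube([525, 18, 66]);
translate([0, 277, 18]) cube([525, 18, 66]);
translate([0, 18, 18]) cube([18, 259, 66]);
translate([507, 18, 18]) cube([18, 259, 66]);


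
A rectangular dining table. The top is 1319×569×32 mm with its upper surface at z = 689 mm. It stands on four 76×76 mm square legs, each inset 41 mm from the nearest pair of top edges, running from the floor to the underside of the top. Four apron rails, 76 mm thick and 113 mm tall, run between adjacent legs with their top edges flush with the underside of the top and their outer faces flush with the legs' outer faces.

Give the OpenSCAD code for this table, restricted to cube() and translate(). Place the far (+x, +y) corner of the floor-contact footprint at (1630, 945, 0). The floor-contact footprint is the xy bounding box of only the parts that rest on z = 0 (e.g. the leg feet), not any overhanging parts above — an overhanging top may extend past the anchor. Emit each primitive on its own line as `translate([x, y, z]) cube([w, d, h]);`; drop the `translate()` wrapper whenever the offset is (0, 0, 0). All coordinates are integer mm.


translate([352, 417, 657]) cube([1319, 569, 32]);
translate([393, 458, 0]) cube([76, 76, 657]);
translate([1554, 458, 0]) cube([76, 76, 657]);
translate([393, 869, 0]) cube([76, 76, 657]);
translate([1554, 869, 0]) cube([76, 76, 657]);
translate([469, 458, 544]) cube([1085, 76, 113]);
translate([469, 869, 544]) cube([1085, 76, 113]);
translate([393, 534, 544]) cube([76, 335, 113]);
translate([1554, 534, 544]) cube([76, 335, 113]);


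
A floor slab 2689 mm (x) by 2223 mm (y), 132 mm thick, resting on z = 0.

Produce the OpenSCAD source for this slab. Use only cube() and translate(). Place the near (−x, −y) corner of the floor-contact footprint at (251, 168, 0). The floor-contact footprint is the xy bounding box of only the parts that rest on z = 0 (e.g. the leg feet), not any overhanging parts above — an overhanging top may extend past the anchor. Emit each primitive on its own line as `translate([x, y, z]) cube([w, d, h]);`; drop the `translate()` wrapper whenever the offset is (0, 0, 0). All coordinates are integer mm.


translate([251, 168, 0]) cube([2689, 2223, 132]);


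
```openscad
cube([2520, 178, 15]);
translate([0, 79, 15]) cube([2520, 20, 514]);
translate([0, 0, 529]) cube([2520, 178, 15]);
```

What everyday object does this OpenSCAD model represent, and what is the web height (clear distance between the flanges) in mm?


An I-beam. The web height is 514 mm.

Two wide flanges with a thin centred web — an I-beam. Overall 544 mm minus two 15 mm flanges gives a web of 544 − 2·15 = 514 mm.


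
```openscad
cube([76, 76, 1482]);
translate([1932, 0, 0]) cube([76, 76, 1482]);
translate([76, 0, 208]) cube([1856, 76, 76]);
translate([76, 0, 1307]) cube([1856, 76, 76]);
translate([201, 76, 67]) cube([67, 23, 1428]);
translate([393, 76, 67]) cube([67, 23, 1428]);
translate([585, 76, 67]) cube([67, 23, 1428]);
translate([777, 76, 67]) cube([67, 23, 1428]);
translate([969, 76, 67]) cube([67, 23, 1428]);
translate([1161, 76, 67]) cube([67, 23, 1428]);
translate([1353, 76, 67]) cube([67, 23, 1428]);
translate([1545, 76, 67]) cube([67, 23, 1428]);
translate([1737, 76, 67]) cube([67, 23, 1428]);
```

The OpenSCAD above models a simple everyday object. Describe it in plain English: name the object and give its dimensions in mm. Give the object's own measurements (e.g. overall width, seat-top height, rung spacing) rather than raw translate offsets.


A fence section. Two 76×76 mm posts, 1482 mm tall, stand on the floor with a clear span of 1856 mm between their inner faces. Two horizontal rails of 76×76 mm section span the gap between the posts with their undersides at z = 208 mm and z = 1307 mm, flush with the posts' −y face. 9 pickets, each 67 mm wide, 23 mm thick and 1428 mm tall, are fixed to the +y face of the rails with their bottoms at z = 67 mm, spaced across the span with a 125 mm gap after the −x post and between neighbouring pickets, with 128 mm left before the +x post.


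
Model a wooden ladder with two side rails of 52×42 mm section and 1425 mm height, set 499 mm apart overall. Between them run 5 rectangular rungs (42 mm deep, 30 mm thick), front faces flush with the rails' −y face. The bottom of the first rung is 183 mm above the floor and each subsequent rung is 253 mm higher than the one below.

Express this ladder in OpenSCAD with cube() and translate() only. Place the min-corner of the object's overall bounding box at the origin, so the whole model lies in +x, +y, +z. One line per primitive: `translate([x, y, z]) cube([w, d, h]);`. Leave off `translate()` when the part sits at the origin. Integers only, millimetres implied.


cube([52, 42, 1425]);
translate([447, 0, 0]) cube([52, 42, 1425]);
translate([52, 0, 183]) cube([395, 42, 30]);
translate([52, 0, 436]) cube([395, 42, 30]);
translate([52, 0, 689]) cube([395, 42, 30]);
translate([52, 0, 942]) cube([395, 42, 30]);
translate([52, 0, 1195]) cube([395, 42, 30]);


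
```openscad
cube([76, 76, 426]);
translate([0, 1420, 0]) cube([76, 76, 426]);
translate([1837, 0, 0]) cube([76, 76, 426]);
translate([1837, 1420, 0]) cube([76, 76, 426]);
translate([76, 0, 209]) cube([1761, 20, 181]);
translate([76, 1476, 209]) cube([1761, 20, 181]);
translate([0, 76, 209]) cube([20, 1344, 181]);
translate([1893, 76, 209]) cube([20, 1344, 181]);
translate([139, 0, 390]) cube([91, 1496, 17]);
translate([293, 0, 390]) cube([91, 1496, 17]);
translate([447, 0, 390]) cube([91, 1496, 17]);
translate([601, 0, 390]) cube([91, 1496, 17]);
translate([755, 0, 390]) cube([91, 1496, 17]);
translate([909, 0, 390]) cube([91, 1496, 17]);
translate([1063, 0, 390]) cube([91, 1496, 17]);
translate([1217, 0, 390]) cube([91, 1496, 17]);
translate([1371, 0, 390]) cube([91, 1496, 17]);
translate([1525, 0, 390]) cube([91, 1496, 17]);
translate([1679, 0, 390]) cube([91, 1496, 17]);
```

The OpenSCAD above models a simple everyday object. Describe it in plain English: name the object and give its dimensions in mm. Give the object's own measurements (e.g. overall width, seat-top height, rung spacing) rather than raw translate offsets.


A bed frame 1913 mm long (x) by 1496 mm wide (y). Four 76×76 mm corner posts, 426 mm tall, at the corners of the footprint. Four rails of 20 mm thickness and 181 mm height run between adjacent posts with their undersides at z = 209 mm, their outer faces flush with the outside of the frame (the two x-running rails run between the posts' inner faces; the two y-running rails run between the posts' inner faces). 11 slats, each 91 mm wide (x) and 17 mm thick, lie across the top of the two x-running rails, running the full 1496 mm width of the frame in y; along x they sit between the end posts with a 63 mm gap after the −x posts and between neighbouring slats, leaving 67 mm before the +x posts.


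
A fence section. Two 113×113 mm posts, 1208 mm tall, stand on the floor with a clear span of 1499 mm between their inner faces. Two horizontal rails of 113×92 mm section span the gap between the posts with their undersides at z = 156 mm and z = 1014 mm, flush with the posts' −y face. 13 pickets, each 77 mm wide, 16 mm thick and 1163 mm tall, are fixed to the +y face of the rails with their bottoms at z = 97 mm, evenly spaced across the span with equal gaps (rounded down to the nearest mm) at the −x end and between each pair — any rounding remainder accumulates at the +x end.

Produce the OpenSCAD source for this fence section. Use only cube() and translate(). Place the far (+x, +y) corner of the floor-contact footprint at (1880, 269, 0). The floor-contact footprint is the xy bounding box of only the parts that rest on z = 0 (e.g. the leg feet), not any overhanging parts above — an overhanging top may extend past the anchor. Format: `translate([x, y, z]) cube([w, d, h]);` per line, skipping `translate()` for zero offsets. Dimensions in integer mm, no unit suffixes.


translate([155, 156, 0]) cube([113, 113, 1208]);
translate([1767, 156, 0]) cube([113, 113, 1208]);
translate([268, 156, 156]) cube([1499, 113, 92]);
translate([268, 156, 1014]) cube([1499, 113, 92]);
translate([303, 269, 97]) cube([77, 16, 1163]);
translate([415, 269, 97]) cube([77, 16, 1163]);
translate([527, 269, 97]) cube([77, 16, 1163]);
translate([639, 269, 97]) cube([77, 16, 1163]);
translate([751, 269, 97]) cube([77, 16, 1163]);
translate([863, 269, 97]) cube([77, 16, 1163]);
translate([975, 269, 97]) cube([77, 16, 1163]);
translate([1087, 269, 97]) cube([77, 16, 1163]);
translate([1199, 269, 97]) cube([77, 16, 1163]);
translate([1311, 269, 97]) cube([77, 16, 1163]);
translate([1423, 269, 97]) cube([77, 16, 1163]);
translate([1535, 269, 97]) cube([77, 16, 1163]);
translate([1647, 269, 97]) cube([77, 16, 1163]);


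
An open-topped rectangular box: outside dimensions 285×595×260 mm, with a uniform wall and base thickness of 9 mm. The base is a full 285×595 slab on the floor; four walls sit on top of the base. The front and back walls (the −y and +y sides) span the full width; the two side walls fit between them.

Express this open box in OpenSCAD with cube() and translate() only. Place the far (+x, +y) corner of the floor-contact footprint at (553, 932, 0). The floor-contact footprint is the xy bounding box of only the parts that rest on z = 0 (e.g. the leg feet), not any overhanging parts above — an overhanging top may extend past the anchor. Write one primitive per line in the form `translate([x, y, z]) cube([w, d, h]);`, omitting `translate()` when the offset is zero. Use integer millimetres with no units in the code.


translate([268, 337, 0]) cube([285, 595, 9]);
translate([268, 337, 9]) cube([285, 9, 251]);
translate([268, 923, 9]) cube([285, 9, 251]);
translate([268, 346, 9]) cube([9, 577, 251]);
translate([544, 346, 9]) cube([9, 577, 251]);


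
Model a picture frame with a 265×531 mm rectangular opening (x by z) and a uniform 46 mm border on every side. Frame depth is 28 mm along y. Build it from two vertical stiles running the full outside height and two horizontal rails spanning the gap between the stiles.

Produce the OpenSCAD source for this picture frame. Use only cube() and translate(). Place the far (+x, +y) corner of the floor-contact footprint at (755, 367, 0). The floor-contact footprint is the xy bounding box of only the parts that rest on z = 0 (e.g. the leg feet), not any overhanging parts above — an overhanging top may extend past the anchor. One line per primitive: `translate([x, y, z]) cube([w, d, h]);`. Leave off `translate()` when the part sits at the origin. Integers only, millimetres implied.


translate([398, 339, 0]) cube([46, 28, 623]);
translate([709, 339, 0]) cube([46, 28, 623]);
translate([444, 339, 0]) cube([265, 28, 46]);
translate([444, 339, 577]) cube([265, 28, 46]);


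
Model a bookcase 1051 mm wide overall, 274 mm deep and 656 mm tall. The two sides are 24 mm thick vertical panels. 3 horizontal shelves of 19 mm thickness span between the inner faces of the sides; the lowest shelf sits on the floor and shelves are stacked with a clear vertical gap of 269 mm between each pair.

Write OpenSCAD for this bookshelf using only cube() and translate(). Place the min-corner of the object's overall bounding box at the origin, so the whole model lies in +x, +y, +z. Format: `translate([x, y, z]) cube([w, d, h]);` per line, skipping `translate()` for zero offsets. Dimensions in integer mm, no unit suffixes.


cube([24, 274, 656]);
translate([1027, 0, 0]) cube([24, 274, 656]);
translate([24, 0, 0]) cube([1003, 274, 19]);
translate([24, 0, 288]) cube([1003, 274, 19]);
translate([24, 0, 576]) cube([1003, 274, 19]);


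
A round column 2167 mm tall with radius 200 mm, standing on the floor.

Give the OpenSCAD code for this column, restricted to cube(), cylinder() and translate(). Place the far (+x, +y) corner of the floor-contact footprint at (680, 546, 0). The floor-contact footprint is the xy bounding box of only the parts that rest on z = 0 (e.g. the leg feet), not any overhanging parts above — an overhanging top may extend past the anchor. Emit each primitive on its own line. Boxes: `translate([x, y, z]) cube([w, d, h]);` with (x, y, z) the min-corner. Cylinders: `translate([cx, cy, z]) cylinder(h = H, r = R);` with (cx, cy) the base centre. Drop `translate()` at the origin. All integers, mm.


translate([480, 346, 0]) cylinder(h = 2167, r = 200);


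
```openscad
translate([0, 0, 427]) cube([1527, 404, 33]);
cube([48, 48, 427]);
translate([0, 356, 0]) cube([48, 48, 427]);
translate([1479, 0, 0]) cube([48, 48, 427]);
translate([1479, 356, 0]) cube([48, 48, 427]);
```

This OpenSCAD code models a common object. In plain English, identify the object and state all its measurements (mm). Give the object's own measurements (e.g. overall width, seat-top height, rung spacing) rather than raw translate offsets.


A long wooden bench with a 1527 mm (x) × 404 mm (y) seat, 33 mm thick, its top surface 460 mm above the floor. Four 48 mm square legs at the seat corners, flush with the edges, run from z = 0 to the seat underside.


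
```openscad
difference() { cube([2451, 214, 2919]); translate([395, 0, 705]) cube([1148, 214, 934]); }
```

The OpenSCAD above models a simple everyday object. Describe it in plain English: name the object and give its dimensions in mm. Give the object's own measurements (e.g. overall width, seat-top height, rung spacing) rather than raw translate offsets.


A wall 2451 mm long (x), 214 mm thick (y), 2919 mm tall, with a rectangular window opening cut through it. The opening is 1148 mm wide and 934 mm tall; its sill is at z = 705 mm and its near (−x) edge is 395 mm from the wall's −x end. The opening passes through the full wall thickness.


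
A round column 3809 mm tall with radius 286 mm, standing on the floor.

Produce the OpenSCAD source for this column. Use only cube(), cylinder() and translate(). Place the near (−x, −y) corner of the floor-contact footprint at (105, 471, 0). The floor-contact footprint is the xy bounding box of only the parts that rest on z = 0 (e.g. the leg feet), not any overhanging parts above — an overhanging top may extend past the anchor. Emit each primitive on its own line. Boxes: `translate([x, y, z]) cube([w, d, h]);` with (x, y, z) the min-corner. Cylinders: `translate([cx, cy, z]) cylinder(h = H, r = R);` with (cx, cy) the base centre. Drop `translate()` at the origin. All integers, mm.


translate([391, 757, 0]) cylinder(h = 3809, r = 286);


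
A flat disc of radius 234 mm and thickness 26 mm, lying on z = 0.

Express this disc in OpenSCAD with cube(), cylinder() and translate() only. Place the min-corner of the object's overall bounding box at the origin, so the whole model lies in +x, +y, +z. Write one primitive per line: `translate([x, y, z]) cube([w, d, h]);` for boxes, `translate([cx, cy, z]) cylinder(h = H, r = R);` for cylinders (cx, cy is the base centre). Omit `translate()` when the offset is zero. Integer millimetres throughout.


translate([234, 234, 0]) cylinder(h = 26, r = 234);


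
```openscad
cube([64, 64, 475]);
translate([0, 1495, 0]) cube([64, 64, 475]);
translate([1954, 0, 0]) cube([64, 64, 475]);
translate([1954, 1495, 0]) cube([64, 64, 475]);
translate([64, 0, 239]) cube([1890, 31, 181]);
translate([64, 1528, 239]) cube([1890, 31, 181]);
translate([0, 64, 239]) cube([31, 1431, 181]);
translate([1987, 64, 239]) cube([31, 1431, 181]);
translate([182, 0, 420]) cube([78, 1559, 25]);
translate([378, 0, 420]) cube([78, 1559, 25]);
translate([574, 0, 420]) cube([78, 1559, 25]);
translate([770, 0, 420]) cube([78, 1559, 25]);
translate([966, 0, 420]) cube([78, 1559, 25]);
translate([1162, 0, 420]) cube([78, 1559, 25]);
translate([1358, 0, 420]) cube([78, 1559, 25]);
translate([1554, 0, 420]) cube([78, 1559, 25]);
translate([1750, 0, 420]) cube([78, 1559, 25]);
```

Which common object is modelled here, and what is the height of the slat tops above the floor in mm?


A bed frame. The slat-top height is 445 mm.

Four posts, four rails, and a row of slats — a bed frame. Slats sit on the rails at z = 239 + 181 = 420; with slat thickness 25, the top is 445 mm.


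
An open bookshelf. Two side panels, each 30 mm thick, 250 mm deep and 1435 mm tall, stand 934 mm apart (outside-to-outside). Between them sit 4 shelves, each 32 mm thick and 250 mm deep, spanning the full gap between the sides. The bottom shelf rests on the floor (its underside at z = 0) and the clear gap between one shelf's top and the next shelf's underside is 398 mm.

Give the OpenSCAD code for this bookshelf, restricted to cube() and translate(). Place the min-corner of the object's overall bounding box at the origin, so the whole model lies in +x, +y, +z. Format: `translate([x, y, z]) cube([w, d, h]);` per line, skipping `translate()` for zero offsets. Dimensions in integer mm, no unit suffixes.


cube([30, 250, 1435]);
translate([904, 0, 0]) cube([30, 250, 1435]);
translate([30, 0, 0]) cube([874, 250, 32]);
translate([30, 0, 430]) cube([874, 250, 32]);
translate([30, 0, 860]) cube([874, 250, 32]);
translate([30, 0, 1290]) cube([874, 250, 32]);
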